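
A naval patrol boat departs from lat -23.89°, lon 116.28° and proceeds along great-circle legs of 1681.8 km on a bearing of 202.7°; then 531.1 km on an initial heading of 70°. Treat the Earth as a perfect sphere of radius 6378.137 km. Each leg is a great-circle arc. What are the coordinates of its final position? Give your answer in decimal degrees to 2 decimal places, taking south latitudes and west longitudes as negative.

Apply the spherical direct solution leg by leg, carrying full precision between legs.
Leg 1: from (-23.89°, 116.28°), δ = 1681.8/6378.137 = 0.263682 rad, θ = 202.7° → φ = -37.65°, λ = 108.98°.
Leg 2: from (-37.65°, 108.98°), δ = 531.1/6378.137 = 0.083269 rad, θ = 70° → φ = -35.89°, λ = 114.52°.

latitude -35.89°, longitude 114.52°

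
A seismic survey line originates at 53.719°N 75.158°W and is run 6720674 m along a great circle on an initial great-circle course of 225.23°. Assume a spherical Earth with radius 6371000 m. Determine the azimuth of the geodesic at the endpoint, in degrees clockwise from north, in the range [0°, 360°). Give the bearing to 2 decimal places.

Central angle δ = d/R = 1.054885 rad.
Converting: φ₁ = 0.937573 rad, θ = 3.931005 rad.
Applying the spherical law of cosines for sides, sin φ₂ = sin φ₁ cos δ + cos φ₁ sin δ cos θ = 0.035181, so φ₂ = 2.016°.
For the longitude increment, Δλ = atan2( sin θ sin δ cos φ₁, cos δ − sin φ₁ sin φ₂ ) = atan2(-0.365425, 0.464967) = -38.164°.
λ₂ = λ₁ + Δλ = -113.322°.
The forward bearing on arrival equals the back-azimuth from the destination plus 180°.
Back-azimuth from P₂ (2.02°, -113.32°) to P₁ (53.72°, -75.16°), with Δλ' = λ₁ − λ₂ = 38.16°: atan2( sin Δλ' cos φ₁ , cos φ₂ sin φ₁ − sin φ₂ cos φ₁ cos Δλ' ) = 24.86°.
Final bearing = (24.86° + 180°) mod 360° = 204.86°.

final bearing 204.86°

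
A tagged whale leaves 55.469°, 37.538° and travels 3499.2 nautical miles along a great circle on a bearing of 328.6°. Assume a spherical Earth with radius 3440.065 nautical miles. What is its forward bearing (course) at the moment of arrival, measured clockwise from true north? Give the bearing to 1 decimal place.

Central angle δ = d/R = 1.017190 rad.
Start latitude φ₁ = 0.968117 rad; initial bearing θ = 5.735152 rad.
sin φ₂ = sin φ₁ cos δ + cos φ₁ sin δ cos θ = (0.823820)(0.525758) + (0.566852)(0.850634)(0.853551) = 0.844698
φ₂ = asin(0.844698) = 1.006001 rad = 57.640°.
Δλ = atan2( sin θ sin δ cos φ₁ , cos δ − sin φ₁ sin φ₂ ) = atan2(-0.251222, -0.170121) = -2.166037 rad = -124.105°.
Hence λ₂ = 37.538° + -124.105° = -86.567°.
The forward bearing on arrival equals the back-azimuth from the destination plus 180°.
Back-azimuth from P₂ (57.6°, -86.6°) to P₁ (55.5°, 37.5°), with Δλ' = λ₁ − λ₂ = 124.1°: atan2( sin Δλ' cos φ₁ , cos φ₂ sin φ₁ − sin φ₂ cos φ₁ cos Δλ' ) = 33.5°.
Final bearing = (33.5° + 180°) mod 360° = 213.5°.

final bearing 213.5°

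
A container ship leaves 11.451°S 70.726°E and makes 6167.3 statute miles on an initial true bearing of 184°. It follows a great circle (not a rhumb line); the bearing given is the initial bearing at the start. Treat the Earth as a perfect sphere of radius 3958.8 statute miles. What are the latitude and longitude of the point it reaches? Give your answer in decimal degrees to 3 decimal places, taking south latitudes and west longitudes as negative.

latitude -78.577°, longitude -88.653°

Central angle δ = d/R = 1.557871 rad.
With φ₁ = -11.451° = -0.199858 rad and θ = 184° = 3.211406 rad:
Destination latitude: φ₂ = arcsin( sin φ₁ cos δ + cos φ₁ sin δ cos θ ) = arcsin(-0.980192) = -78.577°.
Then Δλ = atan2(-0.068362, -0.181672) = -2.781688 rad, from sin θ sin δ cos φ₁ over cos δ − sin φ₁ sin φ₂.
λ₂ = 70.726° + -159.379° = -88.653°.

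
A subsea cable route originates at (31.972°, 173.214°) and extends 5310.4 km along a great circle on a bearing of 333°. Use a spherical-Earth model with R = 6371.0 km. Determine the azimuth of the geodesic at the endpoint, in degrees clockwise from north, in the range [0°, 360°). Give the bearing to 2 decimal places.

final bearing 286.78°

Angular distance δ = d/R = 5310.4 / 6371 = 0.833527 rad.
Converting: φ₁ = 0.558017 rad, θ = 5.811946 rad.
Applying the spherical law of cosines for sides, sin φ₂ = sin φ₁ cos δ + cos φ₁ sin δ cos θ = 0.915528, so φ₂ = 66.281°.
Δλ = atan2( sin θ sin δ cos φ₁ , cos δ − sin φ₁ sin φ₂ ) = atan2(-0.285109, 0.187492) = -0.989087 rad = -56.670°.
Hence λ₂ = 173.214° + -56.670° = 116.544°.
The forward bearing on arrival equals the back-azimuth from the destination plus 180°.
Back-azimuth from P₂ (66.28°, 116.54°) to P₁ (31.97°, 173.21°), with Δλ' = λ₁ − λ₂ = 56.67°: atan2( sin Δλ' cos φ₁ , cos φ₂ sin φ₁ − sin φ₂ cos φ₁ cos Δλ' ) = 106.78°.
Final bearing = (106.78° + 180°) mod 360° = 286.78°.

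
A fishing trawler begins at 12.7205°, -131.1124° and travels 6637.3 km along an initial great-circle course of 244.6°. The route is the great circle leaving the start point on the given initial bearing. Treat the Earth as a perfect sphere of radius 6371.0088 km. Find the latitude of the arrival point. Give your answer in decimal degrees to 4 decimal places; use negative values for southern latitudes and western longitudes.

Angular distance δ = d/R = 6637.3 / 6371.0088 = 1.041797 rad.
Converting: φ₁ = 0.222015 rad, θ = 4.269075 rad.
sin φ₂ = sin φ₁ cos δ + cos φ₁ sin δ cos θ = (0.220195)(0.504669) + (0.975456)(0.863313)(-0.428935) = -0.250091
φ₂ = asin(-0.250091) = -0.252774 rad = -14.4829°.
Then Δλ = atan2(-0.760720, 0.559738) = -0.936445 rad, from sin θ sin δ cos φ₁ over cos δ − sin φ₁ sin φ₂.
λ₂ = -131.1124° + -53.6543° = -184.7667°, normalized to (−180°, 180°] → 175.2333°.

latitude -14.4829°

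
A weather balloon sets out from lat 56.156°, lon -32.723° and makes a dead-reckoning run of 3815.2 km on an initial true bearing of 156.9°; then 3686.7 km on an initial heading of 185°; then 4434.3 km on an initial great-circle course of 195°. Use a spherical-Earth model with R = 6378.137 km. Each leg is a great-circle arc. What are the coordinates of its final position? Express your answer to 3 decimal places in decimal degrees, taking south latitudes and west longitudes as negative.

Apply the spherical direct solution leg by leg, carrying full precision between legs.
Leg 1: from (56.156°, -32.723°), δ = 3815.2/6378.137 = 0.598168 rad, θ = 156.9° → φ = 23.445°, λ = -18.788°.
Leg 2: from (23.445°, -18.788°), δ = 3686.7/6378.137 = 0.578021 rad, θ = 185° → φ = -9.562°, λ = -21.556°.
Leg 3: from (-9.562°, -21.556°), δ = 4434.3/6378.137 = 0.695234 rad, θ = 195° → φ = -47.537°, λ = -35.772°.

latitude -47.537°, longitude -35.772°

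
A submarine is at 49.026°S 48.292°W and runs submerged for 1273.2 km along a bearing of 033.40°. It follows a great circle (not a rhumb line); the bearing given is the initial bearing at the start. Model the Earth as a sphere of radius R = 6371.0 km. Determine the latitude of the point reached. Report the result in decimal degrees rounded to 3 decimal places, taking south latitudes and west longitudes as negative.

latitude -39.147°

The arc subtends δ = 1273.2/6371 = 0.199843 rad at the centre.
Start latitude φ₁ = -0.855665 rad; initial bearing θ = 0.582940 rad.
Applying the spherical law of cosines for sides, sin φ₂ = sin φ₁ cos δ + cos φ₁ sin δ cos θ = -0.631309, so φ₂ = -39.147°.
Then Δλ = atan2(0.071656, 0.503455) = 0.141379 rad, from sin θ sin δ cos φ₁ over cos δ − sin φ₁ sin φ₂.
Hence λ₂ = -48.292° + 8.100° = -40.192°.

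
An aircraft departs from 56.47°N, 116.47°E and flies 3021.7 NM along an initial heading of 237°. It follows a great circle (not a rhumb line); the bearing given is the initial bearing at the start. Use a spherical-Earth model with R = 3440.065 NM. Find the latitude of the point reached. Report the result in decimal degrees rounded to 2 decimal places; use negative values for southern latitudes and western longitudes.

Angular distance δ = d/R = 3021.7 / 3440.065 = 0.878385 rad.
Start latitude φ₁ = 0.985587 rad; initial bearing θ = 4.136430 rad.
Destination latitude: φ₂ = arcsin( sin φ₁ cos δ + cos φ₁ sin δ cos θ ) = arcsin(0.300602) = 17.49°.
For the longitude increment, Δλ = atan2( sin θ sin δ cos φ₁, cos δ − sin φ₁ sin φ₂ ) = atan2(-0.356575, 0.387815) = -42.60°.
Hence λ₂ = 116.47° + -42.60° = 73.87°.

latitude 17.49°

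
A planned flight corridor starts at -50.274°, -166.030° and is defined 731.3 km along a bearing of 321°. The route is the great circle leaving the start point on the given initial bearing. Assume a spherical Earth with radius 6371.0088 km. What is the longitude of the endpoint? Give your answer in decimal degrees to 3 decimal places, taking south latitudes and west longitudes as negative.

longitude -171.881°

δ = 731.3/6371.0088 = 0.114786 rad (6.5767°).
With φ₁ = -50.274° = -0.877447 rad and θ = 321° = 5.602507 rad:
sin φ₂ = sin φ₁ cos δ + cos φ₁ sin δ cos θ = (-0.769110)(0.993419) + (0.639117)(0.114534)(0.777146) = -0.707161
φ₂ = asin(-0.707161) = -0.785475 rad = -45.004°.
For the longitude increment, Δλ = atan2( sin θ sin δ cos φ₁, cos δ − sin φ₁ sin φ₂ ) = atan2(-0.046067, 0.449535) = -5.851°.
λ₂ = -166.030° + -5.851° = -171.881°.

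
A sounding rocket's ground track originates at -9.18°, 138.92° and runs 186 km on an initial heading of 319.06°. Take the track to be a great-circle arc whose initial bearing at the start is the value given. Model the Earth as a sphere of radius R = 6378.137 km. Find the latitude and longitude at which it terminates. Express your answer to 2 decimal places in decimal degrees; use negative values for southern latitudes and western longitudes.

The arc subtends δ = 186/6378.137 = 0.029162 rad at the centre.
With φ₁ = -9.18° = -0.160221 rad and θ = 319.06° = 5.568648 rad:
Destination latitude: φ₂ = arcsin( sin φ₁ cos δ + cos φ₁ sin δ cos θ ) = arcsin(-0.137725) = -7.92°.
For the longitude increment, Δλ = atan2( sin θ sin δ cos φ₁, cos δ − sin φ₁ sin φ₂ ) = atan2(-0.018862, 0.977603) = -1.11°.
Hence λ₂ = 138.92° + -1.11° = 137.81°.

latitude -7.92°, longitude 137.81°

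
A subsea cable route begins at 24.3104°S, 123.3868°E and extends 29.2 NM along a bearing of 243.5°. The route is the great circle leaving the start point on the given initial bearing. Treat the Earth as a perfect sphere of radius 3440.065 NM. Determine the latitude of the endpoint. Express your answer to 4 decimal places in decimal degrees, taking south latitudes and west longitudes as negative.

latitude -24.5267°

Angular distance δ = d/R = 29.2 / 3440.065 = 0.008488 rad.
Converting: φ₁ = -0.424297 rad, θ = 4.249877 rad.
sin φ₂ = sin φ₁ cos δ + cos φ₁ sin δ cos θ = (-0.411680)(0.999964) + (0.911329)(0.008488)(-0.446198) = -0.415116
φ₂ = asin(-0.415116) = -0.428071 rad = -24.5267°.
For the longitude increment, Δλ = atan2( sin θ sin δ cos φ₁, cos δ − sin φ₁ sin φ₂ ) = atan2(-0.006923, 0.829069) = -0.4784°.
Hence λ₂ = 123.3868° + -0.4784° = 122.9084°.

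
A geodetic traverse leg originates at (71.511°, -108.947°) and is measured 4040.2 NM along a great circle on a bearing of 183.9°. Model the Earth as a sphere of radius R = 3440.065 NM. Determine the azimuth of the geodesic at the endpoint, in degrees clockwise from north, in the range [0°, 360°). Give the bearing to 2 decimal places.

δ = 4040.2/3440.065 = 1.174455 rad (67.2913°).
Converting: φ₁ = 1.248102 rad, θ = 3.209660 rad.
Destination latitude: φ₂ = arcsin( sin φ₁ cos δ + cos φ₁ sin δ cos θ ) = arcsin(0.074259) = 4.259°.
Δλ = atan2( sin θ sin δ cos φ₁ , cos δ − sin φ₁ sin φ₂ ) = atan2(-0.019897, 0.315620) = -0.062958 rad = -3.607°.
Hence λ₂ = -108.947° + -3.607° = -112.554°.
The forward bearing on arrival equals the back-azimuth from the destination plus 180°.
Back-azimuth from P₂ (4.26°, -112.55°) to P₁ (71.51°, -108.95°), with Δλ' = λ₁ − λ₂ = 3.61°: atan2( sin Δλ' cos φ₁ , cos φ₂ sin φ₁ − sin φ₂ cos φ₁ cos Δλ' ) = 1.24°.
Final bearing = (1.24° + 180°) mod 360° = 181.24°.

final bearing 181.24°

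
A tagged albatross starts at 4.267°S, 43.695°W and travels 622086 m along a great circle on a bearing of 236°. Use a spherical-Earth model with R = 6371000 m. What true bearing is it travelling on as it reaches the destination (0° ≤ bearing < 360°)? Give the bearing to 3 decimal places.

The arc subtends δ = 622086/6371000 = 0.097643 rad at the centre.
Start latitude φ₁ = -0.074473 rad; initial bearing θ = 4.118977 rad.
Destination latitude: φ₂ = arcsin( sin φ₁ cos δ + cos φ₁ sin δ cos θ ) = arcsin(-0.128414) = -7.378°.
For the longitude increment, Δλ = atan2( sin θ sin δ cos φ₁, cos δ − sin φ₁ sin φ₂ ) = atan2(-0.080597, 0.985682) = -4.675°.
λ₂ = λ₁ + Δλ = -48.370°.
The forward bearing on arrival equals the back-azimuth from the destination plus 180°.
Back-azimuth from P₂ (-7.378°, -48.370°) to P₁ (-4.267°, -43.695°), with Δλ' = λ₁ − λ₂ = 4.675°: atan2( sin Δλ' cos φ₁ , cos φ₂ sin φ₁ − sin φ₂ cos φ₁ cos Δλ' ) = 56.475°.
Final bearing = (56.475° + 180°) mod 360° = 236.475°.

final bearing 236.475°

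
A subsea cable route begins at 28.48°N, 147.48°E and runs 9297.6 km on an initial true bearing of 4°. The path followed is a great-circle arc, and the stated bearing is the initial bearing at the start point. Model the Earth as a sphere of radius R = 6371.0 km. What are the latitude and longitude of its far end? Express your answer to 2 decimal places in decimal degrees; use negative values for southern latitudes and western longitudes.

latitude 67.58°, longitude -42.99°

δ = 9297.6/6371 = 1.459363 rad (83.6153°).
With φ₁ = 28.48° = 0.497070 rad and θ = 4° = 0.069813 rad:
Applying the spherical law of cosines for sides, sin φ₂ = sin φ₁ cos δ + cos φ₁ sin δ cos θ = 0.924431, so φ₂ = 67.58°.
Then Δλ = atan2(0.060935, -0.329614) = 2.958790 rad, from sin θ sin δ cos φ₁ over cos δ − sin φ₁ sin φ₂.
λ₂ = 147.48° + 169.53° = 317.01°, normalized to (−180°, 180°] → -42.99°.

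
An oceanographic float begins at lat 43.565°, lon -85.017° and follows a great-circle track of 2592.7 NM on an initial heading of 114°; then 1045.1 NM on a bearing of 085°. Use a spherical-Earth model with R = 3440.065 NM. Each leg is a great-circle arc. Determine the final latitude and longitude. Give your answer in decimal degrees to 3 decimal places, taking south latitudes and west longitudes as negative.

Apply the spherical direct solution leg by leg, carrying full precision between legs.
Leg 1: from (43.565°, -85.017°), δ = 2592.7/3440.065 = 0.753678 rad, θ = 114° → φ = 17.509°, λ = -44.057°.
Leg 2: from (17.509°, -44.057°), δ = 1045.1/3440.065 = 0.303802 rad, θ = 85° → φ = 18.176°, λ = -25.777°.

latitude 18.176°, longitude -25.777°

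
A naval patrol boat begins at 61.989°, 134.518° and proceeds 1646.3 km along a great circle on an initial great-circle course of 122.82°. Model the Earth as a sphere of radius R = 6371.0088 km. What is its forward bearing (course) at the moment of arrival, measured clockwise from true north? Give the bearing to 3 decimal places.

final bearing 140.080°

Angular distance δ = d/R = 1646.3 / 6371.0088 = 0.258405 rad.
Start latitude φ₁ = 1.081912 rad; initial bearing θ = 2.143613 rad.
sin φ₂ = sin φ₁ cos δ + cos φ₁ sin δ cos θ = (0.882857)(0.966799) + (0.469641)(0.255539)(-0.542002) = 0.788499
φ₂ = asin(0.788499) = 0.908365 rad = 52.045°.
Δλ = atan2( sin θ sin δ cos φ₁ , cos δ − sin φ₁ sin φ₂ ) = atan2(0.100855, 0.270667) = 0.356680 rad = 20.436°.
Hence λ₂ = 134.518° + 20.436° = 154.954°.
The forward bearing on arrival equals the back-azimuth from the destination plus 180°.
Back-azimuth from P₂ (52.045°, 154.954°) to P₁ (61.989°, 134.518°), with Δλ' = λ₁ − λ₂ = -20.436°: atan2( sin Δλ' cos φ₁ , cos φ₂ sin φ₁ − sin φ₂ cos φ₁ cos Δλ' ) = 320.080°.
Final bearing = (320.080° + 180°) mod 360° = 140.080°.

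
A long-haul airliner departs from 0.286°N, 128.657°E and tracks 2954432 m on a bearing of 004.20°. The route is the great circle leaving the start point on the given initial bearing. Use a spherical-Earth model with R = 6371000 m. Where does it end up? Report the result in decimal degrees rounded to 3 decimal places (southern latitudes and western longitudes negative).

latitude 26.779°, longitude 130.760°

The arc subtends δ = 2954432/6371000 = 0.463731 rad at the centre.
Converting: φ₁ = 0.004992 rad, θ = 0.073304 rad.
Destination latitude: φ₂ = arcsin( sin φ₁ cos δ + cos φ₁ sin δ cos θ ) = arcsin(0.450546) = 26.779°.
Then Δλ = atan2(0.032758, 0.892141) = 0.036702 rad, from sin θ sin δ cos φ₁ over cos δ − sin φ₁ sin φ₂.
Hence λ₂ = 128.657° + 2.103° = 130.760°.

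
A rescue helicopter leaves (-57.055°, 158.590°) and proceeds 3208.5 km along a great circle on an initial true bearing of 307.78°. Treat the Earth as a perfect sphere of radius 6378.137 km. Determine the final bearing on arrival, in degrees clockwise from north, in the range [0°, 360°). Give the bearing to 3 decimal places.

Angular distance δ = d/R = 3208.5 / 6378.137 = 0.503047 rad.
With φ₁ = -57.055° = -0.995798 rad and θ = 307.78° = 5.371774 rad:
sin φ₂ = sin φ₁ cos δ + cos φ₁ sin δ cos θ = (-0.839193)(0.876118) + (0.543834)(0.482097)(0.612631) = -0.574612
φ₂ = asin(-0.574612) = -0.612130 rad = -35.072°.
Δλ = atan2( sin θ sin δ cos φ₁ , cos δ − sin φ₁ sin φ₂ ) = atan2(-0.207219, 0.393908) = -0.484278 rad = -27.747°.
λ₂ = λ₁ + Δλ = 130.843°.
The forward bearing on arrival equals the back-azimuth from the destination plus 180°.
Back-azimuth from P₂ (-35.072°, 130.843°) to P₁ (-57.055°, 158.590°), with Δλ' = λ₁ − λ₂ = 27.747°: atan2( sin Δλ' cos φ₁ , cos φ₂ sin φ₁ − sin φ₂ cos φ₁ cos Δλ' ) = 148.319°.
Final bearing = (148.319° + 180°) mod 360° = 328.319°.

final bearing 328.319°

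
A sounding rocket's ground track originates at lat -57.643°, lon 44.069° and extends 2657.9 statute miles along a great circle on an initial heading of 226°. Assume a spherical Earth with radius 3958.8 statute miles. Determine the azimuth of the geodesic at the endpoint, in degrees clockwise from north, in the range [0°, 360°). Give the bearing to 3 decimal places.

Angular distance δ = d/R = 2657.9 / 3958.8 = 0.671390 rad.
With φ₁ = -57.643° = -1.006060 rad and θ = 226° = 3.944444 rad:
Destination latitude: φ₂ = arcsin( sin φ₁ cos δ + cos φ₁ sin δ cos θ ) = arcsin(-0.892660) = -63.209°.
Then Δλ = atan2(-0.239490, 0.028901) = -1.450701 rad, from sin θ sin δ cos φ₁ over cos δ − sin φ₁ sin φ₂.
λ₂ = λ₁ + Δλ = -39.050°.
The forward bearing on arrival equals the back-azimuth from the destination plus 180°.
Back-azimuth from P₂ (-63.209°, -39.050°) to P₁ (-57.643°, 44.069°), with Δλ' = λ₁ − λ₂ = 83.119°: atan2( sin Δλ' cos φ₁ , cos φ₂ sin φ₁ − sin φ₂ cos φ₁ cos Δλ' ) = 121.335°.
Final bearing = (121.335° + 180°) mod 360° = 301.335°.

final bearing 301.335°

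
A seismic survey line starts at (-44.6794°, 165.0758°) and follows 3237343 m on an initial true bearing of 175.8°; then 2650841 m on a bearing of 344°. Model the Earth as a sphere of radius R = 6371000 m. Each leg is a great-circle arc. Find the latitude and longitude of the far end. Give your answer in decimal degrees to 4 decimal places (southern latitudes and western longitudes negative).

Apply the spherical direct solution leg by leg, carrying full precision between legs.
Leg 1: from (-44.6794°, 165.0758°), δ = 3237343/6371000 = 0.508137 rad, θ = 175.8° → φ = -73.6039°, λ = 172.3281°.
Leg 2: from (-73.6039°, 172.3281°), δ = 2650841/6371000 = 0.416079 rad, θ = 344° → φ = -50.1579°, λ = 162.3140°.

latitude -50.1579°, longitude 162.3140°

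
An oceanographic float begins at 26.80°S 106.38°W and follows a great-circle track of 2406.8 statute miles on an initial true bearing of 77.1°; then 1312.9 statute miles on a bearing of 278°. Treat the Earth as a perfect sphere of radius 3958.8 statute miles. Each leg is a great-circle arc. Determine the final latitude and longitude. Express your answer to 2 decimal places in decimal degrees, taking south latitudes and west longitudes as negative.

Apply the spherical direct solution leg by leg, carrying full precision between legs.
Leg 1: from (-26.80°, -106.38°), δ = 2406.8/3958.8 = 0.607962 rad, θ = 77.1° → φ = -14.85°, λ = -71.21°.
Leg 2: from (-14.85°, -71.21°), δ = 1312.9/3958.8 = 0.331641 rad, θ = 278° → φ = -11.45°, λ = -90.42°.

latitude -11.45°, longitude -90.42°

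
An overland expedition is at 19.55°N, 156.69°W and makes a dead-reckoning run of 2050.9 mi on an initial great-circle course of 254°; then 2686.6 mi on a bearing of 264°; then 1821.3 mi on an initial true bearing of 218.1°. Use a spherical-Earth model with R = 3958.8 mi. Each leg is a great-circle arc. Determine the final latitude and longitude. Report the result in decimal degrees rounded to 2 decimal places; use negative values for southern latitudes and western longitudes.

Apply the spherical direct solution leg by leg, carrying full precision between legs.
Leg 1: from (19.55°, -156.69°), δ = 2050.9/3958.8 = 0.518061 rad, θ = 254° → φ = 9.33°, λ = 174.47°.
Leg 2: from (9.33°, 174.47°), δ = 2686.6/3958.8 = 0.678640 rad, θ = 264° → φ = 3.52°, λ = 135.75°.
Leg 3: from (3.52°, 135.75°), δ = 1821.3/3958.8 = 0.460064 rad, θ = 218.1° → φ = -17.08°, λ = 119.10°.

latitude -17.08°, longitude 119.10°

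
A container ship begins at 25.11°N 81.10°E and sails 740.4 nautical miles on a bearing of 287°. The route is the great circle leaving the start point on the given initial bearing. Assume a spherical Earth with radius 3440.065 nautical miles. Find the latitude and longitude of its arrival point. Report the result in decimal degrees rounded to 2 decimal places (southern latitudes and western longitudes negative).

latitude 28.11°, longitude 67.71°

δ = 740.4/3440.065 = 0.215228 rad (12.3317°).
Start latitude φ₁ = 0.438252 rad; initial bearing θ = 5.009095 rad.
Destination latitude: φ₂ = arcsin( sin φ₁ cos δ + cos φ₁ sin δ cos θ ) = arcsin(0.471107) = 28.11°.
For the longitude increment, Δλ = atan2( sin θ sin δ cos φ₁, cos δ − sin φ₁ sin φ₂ ) = atan2(-0.184937, 0.777010) = -13.39°.
λ₂ = λ₁ + Δλ = 67.71°.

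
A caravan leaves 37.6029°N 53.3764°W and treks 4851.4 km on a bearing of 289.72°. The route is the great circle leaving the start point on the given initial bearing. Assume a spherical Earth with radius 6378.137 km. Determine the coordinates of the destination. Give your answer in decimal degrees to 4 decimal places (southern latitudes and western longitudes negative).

Central angle δ = d/R = 0.760630 rad.
Start latitude φ₁ = 0.656294 rad; initial bearing θ = 5.056568 rad.
Applying the spherical law of cosines for sides, sin φ₂ = sin φ₁ cos δ + cos φ₁ sin δ cos θ = 0.626309, so φ₂ = 38.7783°.
Then Δλ = atan2(-0.514134, 0.342238) = -0.983492 rad, from sin θ sin δ cos φ₁ over cos δ − sin φ₁ sin φ₂.
λ₂ = -53.3764° + -56.3500° = -109.7264°.

latitude 38.7783°, longitude -109.7264°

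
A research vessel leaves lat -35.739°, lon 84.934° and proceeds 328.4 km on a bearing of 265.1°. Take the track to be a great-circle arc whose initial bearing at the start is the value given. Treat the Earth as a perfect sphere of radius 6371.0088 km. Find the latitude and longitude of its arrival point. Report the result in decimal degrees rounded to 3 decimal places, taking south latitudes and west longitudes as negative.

latitude -35.937°, longitude 81.299°

Central angle δ = d/R = 0.051546 rad.
Start latitude φ₁ = -0.623763 rad; initial bearing θ = 4.626868 rad.
sin φ₂ = sin φ₁ cos δ + cos φ₁ sin δ cos θ = (-0.584094)(0.998672) + (0.811686)(0.051523)(-0.085417) = -0.586890
φ₂ = asin(-0.586890) = -0.627213 rad = -35.937°.
Then Δλ = atan2(-0.041668, 0.655873) = -0.063445 rad, from sin θ sin δ cos φ₁ over cos δ − sin φ₁ sin φ₂.
Hence λ₂ = 84.934° + -3.635° = 81.299°.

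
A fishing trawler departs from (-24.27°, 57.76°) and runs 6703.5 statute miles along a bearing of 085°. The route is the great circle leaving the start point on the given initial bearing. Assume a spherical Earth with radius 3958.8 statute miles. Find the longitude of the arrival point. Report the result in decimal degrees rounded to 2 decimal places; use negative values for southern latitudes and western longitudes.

Central angle δ = d/R = 1.693316 rad.
Start latitude φ₁ = -0.423591 rad; initial bearing θ = 1.483530 rad.
Applying the spherical law of cosines for sides, sin φ₂ = sin φ₁ cos δ + cos φ₁ sin δ cos θ = 0.129092, so φ₂ = 7.42°.
Then Δλ = atan2(0.901342, -0.069152) = 1.647368 rad, from sin θ sin δ cos φ₁ over cos δ − sin φ₁ sin φ₂.
λ₂ = λ₁ + Δλ = 152.15°.

longitude 152.15°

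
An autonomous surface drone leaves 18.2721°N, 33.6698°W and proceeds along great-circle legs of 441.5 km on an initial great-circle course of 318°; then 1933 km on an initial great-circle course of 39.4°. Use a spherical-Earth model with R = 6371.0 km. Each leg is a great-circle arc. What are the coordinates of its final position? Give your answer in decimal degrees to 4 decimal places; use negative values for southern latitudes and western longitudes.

latitude 34.0812°, longitude -23.2821°

Apply the spherical direct solution leg by leg, carrying full precision between legs.
Leg 1: from (18.2721°, -33.6698°), δ = 441.5/6371 = 0.069298 rad, θ = 318° → φ = 21.2010°, λ = -36.5184°.
Leg 2: from (21.2010°, -36.5184°), δ = 1933/6371 = 0.303406 rad, θ = 39.4° → φ = 34.0812°, λ = -23.2821°.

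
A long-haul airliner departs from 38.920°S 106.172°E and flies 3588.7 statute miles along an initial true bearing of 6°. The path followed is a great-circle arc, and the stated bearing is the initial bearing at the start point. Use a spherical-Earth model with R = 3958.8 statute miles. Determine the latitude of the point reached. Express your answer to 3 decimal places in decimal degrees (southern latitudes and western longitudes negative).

δ = 3588.7/3958.8 = 0.906512 rad (51.9393°).
Start latitude φ₁ = -0.679282 rad; initial bearing θ = 0.104720 rad.
Destination latitude: φ₂ = arcsin( sin φ₁ cos δ + cos φ₁ sin δ cos θ ) = arcsin(0.221924) = 12.822°.
For the longitude increment, Δλ = atan2( sin θ sin δ cos φ₁, cos δ − sin φ₁ sin φ₂ ) = atan2(0.064032, 0.755916) = 4.842°.
Hence λ₂ = 106.172° + 4.842° = 111.014°.

latitude 12.822°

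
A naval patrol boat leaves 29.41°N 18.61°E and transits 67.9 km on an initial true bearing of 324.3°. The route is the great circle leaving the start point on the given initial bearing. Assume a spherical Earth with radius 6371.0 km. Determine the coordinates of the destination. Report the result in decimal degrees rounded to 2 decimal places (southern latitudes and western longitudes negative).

latitude 29.91°, longitude 18.20°

Angular distance δ = d/R = 67.9 / 6371 = 0.010658 rad.
Start latitude φ₁ = 0.513301 rad; initial bearing θ = 5.660103 rad.
sin φ₂ = sin φ₁ cos δ + cos φ₁ sin δ cos θ = (0.491056)(0.999943) + (0.871128)(0.010657)(0.812084) = 0.498567
φ₂ = asin(0.498567) = 0.521945 rad = 29.91°.
For the longitude increment, Δλ = atan2( sin θ sin δ cos φ₁, cos δ − sin φ₁ sin φ₂ ) = atan2(-0.005418, 0.755119) = -0.41°.
λ₂ = 18.61° + -0.41° = 18.20°.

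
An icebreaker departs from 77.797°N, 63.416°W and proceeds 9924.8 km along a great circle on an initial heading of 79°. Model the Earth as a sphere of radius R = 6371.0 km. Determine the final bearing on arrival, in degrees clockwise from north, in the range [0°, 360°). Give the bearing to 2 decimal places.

final bearing 168.01°

δ = 9924.8/6371 = 1.557809 rad (89.2559°).
Start latitude φ₁ = 1.357814 rad; initial bearing θ = 1.378810 rad.
sin φ₂ = sin φ₁ cos δ + cos φ₁ sin δ cos θ = (0.977405)(0.012987) + (0.211376)(0.999916)(0.190809) = 0.053023
φ₂ = asin(0.053023) = 0.053048 rad = 3.039°.
Δλ = atan2( sin θ sin δ cos φ₁ , cos δ − sin φ₁ sin φ₂ ) = atan2(0.207475, -0.038838) = 1.755846 rad = 100.603°.
Hence λ₂ = -63.416° + 100.603° = 37.187°.
The forward bearing on arrival equals the back-azimuth from the destination plus 180°.
Back-azimuth from P₂ (3.04°, 37.19°) to P₁ (77.80°, -63.42°), with Δλ' = λ₁ − λ₂ = -100.60°: atan2( sin Δλ' cos φ₁ , cos φ₂ sin φ₁ − sin φ₂ cos φ₁ cos Δλ' ) = 348.01°.
Final bearing = (348.01° + 180°) mod 360° = 168.01°.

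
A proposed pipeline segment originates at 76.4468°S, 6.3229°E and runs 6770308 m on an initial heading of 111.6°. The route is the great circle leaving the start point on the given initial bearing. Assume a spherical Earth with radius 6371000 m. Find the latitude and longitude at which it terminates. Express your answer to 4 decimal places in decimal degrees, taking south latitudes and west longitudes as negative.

latitude -33.2544°, longitude 110.0643°

The arc subtends δ = 6770308/6371000 = 1.062676 rad at the centre.
With φ₁ = -76.4468° = -1.334248 rad and θ = 111.6° = 1.947787 rad:
Applying the spherical law of cosines for sides, sin φ₂ = sin φ₁ cos δ + cos φ₁ sin δ cos θ = -0.548357, so φ₂ = -33.2544°.
Δλ = atan2( sin θ sin δ cos φ₁ , cos δ − sin φ₁ sin φ₂ ) = atan2(0.190363, -0.046551) = 1.810628 rad = 103.7414°.
λ₂ = λ₁ + Δλ = 110.0643°.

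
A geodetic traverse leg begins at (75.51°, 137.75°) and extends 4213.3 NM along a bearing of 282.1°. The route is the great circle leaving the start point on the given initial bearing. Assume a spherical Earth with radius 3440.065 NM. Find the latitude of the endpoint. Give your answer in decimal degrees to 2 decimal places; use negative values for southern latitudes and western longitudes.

The arc subtends δ = 4213.3/3440.065 = 1.224773 rad at the centre.
Start latitude φ₁ = 1.317898 rad; initial bearing θ = 4.923574 rad.
Destination latitude: φ₂ = arcsin( sin φ₁ cos δ + cos φ₁ sin δ cos θ ) = arcsin(0.377711) = 22.19°.
Δλ = atan2( sin θ sin δ cos φ₁ , cos δ − sin φ₁ sin φ₂ ) = atan2(-0.230151, -0.026537) = -1.685594 rad = -96.58°.
λ₂ = 137.75° + -96.58° = 41.17°.

latitude 22.19°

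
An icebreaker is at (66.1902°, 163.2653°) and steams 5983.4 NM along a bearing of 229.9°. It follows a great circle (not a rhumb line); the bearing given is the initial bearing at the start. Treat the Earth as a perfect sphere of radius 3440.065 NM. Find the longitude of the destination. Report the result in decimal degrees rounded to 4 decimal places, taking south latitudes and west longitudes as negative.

longitude 107.5050°

Angular distance δ = d/R = 5983.4 / 3440.065 = 1.739328 rad.
Converting: φ₁ = 1.155237 rad, θ = 4.012512 rad.
Destination latitude: φ₂ = arcsin( sin φ₁ cos δ + cos φ₁ sin δ cos θ ) = arcsin(-0.409809) = -24.1928°.
For the longitude increment, Δλ = atan2( sin θ sin δ cos φ₁, cos δ − sin φ₁ sin φ₂ ) = atan2(-0.304425, 0.207195) = -55.7603°.
Hence λ₂ = 163.2653° + -55.7603° = 107.5050°.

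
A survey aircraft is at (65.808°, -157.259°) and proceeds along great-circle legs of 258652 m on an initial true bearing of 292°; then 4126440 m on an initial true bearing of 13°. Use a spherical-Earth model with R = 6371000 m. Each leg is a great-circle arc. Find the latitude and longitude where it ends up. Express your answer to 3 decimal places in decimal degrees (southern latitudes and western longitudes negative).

Apply the spherical direct solution leg by leg, carrying full precision between legs.
Leg 1: from (65.808°, -157.259°), δ = 258652/6371000 = 0.040598 rad, θ = 292° → φ = 66.586°, λ = -162.693°.
Leg 2: from (66.586°, -162.693°), δ = 4126440/6371000 = 0.647691 rad, θ = 13° → φ = 74.889°, λ = -14.067°.

latitude 74.889°, longitude -14.067°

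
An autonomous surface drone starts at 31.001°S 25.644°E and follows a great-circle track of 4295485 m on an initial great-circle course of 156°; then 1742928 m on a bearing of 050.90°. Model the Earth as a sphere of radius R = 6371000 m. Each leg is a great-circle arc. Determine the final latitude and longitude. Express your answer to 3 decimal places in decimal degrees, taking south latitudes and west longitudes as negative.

Apply the spherical direct solution leg by leg, carrying full precision between legs.
Leg 1: from (-31.001°, 25.644°), δ = 4295485/6371000 = 0.674225 rad, θ = 156° → φ = -63.026°, λ = 59.686°.
Leg 2: from (-63.026°, 59.686°), δ = 1742928/6371000 = 0.273572 rad, θ = 50.9° → φ = -51.332°, λ = 79.293°.

latitude -51.332°, longitude 79.293°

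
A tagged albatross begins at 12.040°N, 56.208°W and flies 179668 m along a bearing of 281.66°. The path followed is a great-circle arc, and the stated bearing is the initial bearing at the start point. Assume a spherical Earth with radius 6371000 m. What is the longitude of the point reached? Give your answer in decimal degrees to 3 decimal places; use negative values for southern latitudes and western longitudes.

longitude -57.828°

Central angle δ = d/R = 0.028201 rad.
Start latitude φ₁ = 0.210138 rad; initial bearing θ = 4.915894 rad.
Destination latitude: φ₂ = arcsin( sin φ₁ cos δ + cos φ₁ sin δ cos θ ) = arcsin(0.214085) = 12.362°.
Δλ = atan2( sin θ sin δ cos φ₁ , cos δ − sin φ₁ sin φ₂ ) = atan2(-0.027008, 0.954945) = -0.028275 rad = -1.620°.
λ₂ = λ₁ + Δλ = -57.828°.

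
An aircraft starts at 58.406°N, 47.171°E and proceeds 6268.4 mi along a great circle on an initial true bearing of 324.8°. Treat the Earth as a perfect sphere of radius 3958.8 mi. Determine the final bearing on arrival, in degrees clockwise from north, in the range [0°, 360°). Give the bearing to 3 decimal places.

final bearing 199.409°

δ = 6268.4/3958.8 = 1.583409 rad (90.7227°).
With φ₁ = 58.406° = 1.019377 rad and θ = 324.8° = 5.668829 rad:
sin φ₂ = sin φ₁ cos δ + cos φ₁ sin δ cos θ = (0.851782)(-0.012612) + (0.523897)(0.999920)(0.817145) = 0.417322
φ₂ = asin(0.417322) = 0.430497 rad = 24.666°.
Then Δλ = atan2(-0.301967, -0.368080) = -2.454546 rad, from sin θ sin δ cos φ₁ over cos δ − sin φ₁ sin φ₂.
λ₂ = λ₁ + Δλ = -93.464°.
The forward bearing on arrival equals the back-azimuth from the destination plus 180°.
Back-azimuth from P₂ (24.666°, -93.464°) to P₁ (58.406°, 47.171°), with Δλ' = λ₁ − λ₂ = 140.635°: atan2( sin Δλ' cos φ₁ , cos φ₂ sin φ₁ − sin φ₂ cos φ₁ cos Δλ' ) = 19.409°.
Final bearing = (19.409° + 180°) mod 360° = 199.409°.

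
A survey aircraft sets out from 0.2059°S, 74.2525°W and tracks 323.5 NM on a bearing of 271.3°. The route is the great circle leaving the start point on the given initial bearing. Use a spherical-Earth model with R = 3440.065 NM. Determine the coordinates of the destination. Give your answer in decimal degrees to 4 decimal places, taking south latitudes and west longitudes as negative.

Angular distance δ = d/R = 323.5 / 3440.065 = 0.094039 rad.
Converting: φ₁ = -0.003594 rad, θ = 4.735078 rad.
Destination latitude: φ₂ = arcsin( sin φ₁ cos δ + cos φ₁ sin δ cos θ ) = arcsin(-0.001447) = -0.0829°.
For the longitude increment, Δλ = atan2( sin θ sin δ cos φ₁, cos δ − sin φ₁ sin φ₂ ) = atan2(-0.093876, 0.995576) = -5.3866°.
λ₂ = λ₁ + Δλ = -79.6391°.

latitude -0.0829°, longitude -79.6391°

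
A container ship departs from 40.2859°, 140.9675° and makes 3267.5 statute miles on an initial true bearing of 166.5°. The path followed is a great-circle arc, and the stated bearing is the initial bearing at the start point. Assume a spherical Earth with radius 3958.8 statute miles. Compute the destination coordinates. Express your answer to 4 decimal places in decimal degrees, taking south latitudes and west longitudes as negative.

latitude -6.1115°, longitude 150.9017°

The arc subtends δ = 3267.5/3958.8 = 0.825376 rad at the centre.
Start latitude φ₁ = 0.703122 rad; initial bearing θ = 2.905973 rad.
sin φ₂ = sin φ₁ cos δ + cos φ₁ sin δ cos θ = (0.646602)(0.678280) + (0.762827)(0.734803)(-0.972370) = -0.106463
φ₂ = asin(-0.106463) = -0.106665 rad = -6.1115°.
Δλ = atan2( sin θ sin δ cos φ₁ , cos δ − sin φ₁ sin φ₂ ) = atan2(0.130853, 0.747120) = 0.173384 rad = 9.9342°.
Hence λ₂ = 140.9675° + 9.9342° = 150.9017°.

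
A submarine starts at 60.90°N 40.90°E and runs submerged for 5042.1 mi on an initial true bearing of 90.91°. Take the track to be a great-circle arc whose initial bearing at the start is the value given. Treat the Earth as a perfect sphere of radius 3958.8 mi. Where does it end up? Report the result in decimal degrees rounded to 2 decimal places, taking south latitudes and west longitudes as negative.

Angular distance δ = d/R = 5042.1 / 3958.8 = 1.273644 rad.
Start latitude φ₁ = 1.062906 rad; initial bearing θ = 1.586679 rad.
Destination latitude: φ₂ = arcsin( sin φ₁ cos δ + cos φ₁ sin δ cos θ ) = arcsin(0.248454) = 14.39°.
Then Δλ = atan2(0.464963, 0.075707) = 1.409390 rad, from sin θ sin δ cos φ₁ over cos δ − sin φ₁ sin φ₂.
λ₂ = λ₁ + Δλ = 121.65°.

latitude 14.39°, longitude 121.65°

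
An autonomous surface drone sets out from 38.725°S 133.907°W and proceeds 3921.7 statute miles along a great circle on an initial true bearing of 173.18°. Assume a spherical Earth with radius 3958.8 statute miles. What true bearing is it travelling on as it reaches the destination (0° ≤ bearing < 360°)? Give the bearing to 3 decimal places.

final bearing 43.219°

Central angle δ = d/R = 0.990628 rad.
With φ₁ = -38.725° = -0.675879 rad and θ = 173.18° = 3.022561 rad:
Applying the spherical law of cosines for sides, sin φ₂ = sin φ₁ cos δ + cos φ₁ sin δ cos θ = -0.990806, so φ₂ = -82.225°.
Then Δλ = atan2(0.077485, -0.071667) = 2.317210 rad, from sin θ sin δ cos φ₁ over cos δ − sin φ₁ sin φ₂.
λ₂ = -133.907° + 132.766° = -1.141°.
The forward bearing on arrival equals the back-azimuth from the destination plus 180°.
Back-azimuth from P₂ (-82.225°, -1.141°) to P₁ (-38.725°, -133.907°), with Δλ' = λ₁ − λ₂ = -132.766°: atan2( sin Δλ' cos φ₁ , cos φ₂ sin φ₁ − sin φ₂ cos φ₁ cos Δλ' ) = 223.219°.
Final bearing = (223.219° + 180°) mod 360° = 43.219°.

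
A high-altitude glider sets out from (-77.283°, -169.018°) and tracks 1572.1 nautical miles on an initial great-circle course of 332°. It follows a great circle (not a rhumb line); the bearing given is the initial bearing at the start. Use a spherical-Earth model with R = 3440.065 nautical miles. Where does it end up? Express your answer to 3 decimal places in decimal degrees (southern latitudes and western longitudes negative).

Central angle δ = d/R = 0.456997 rad.
Converting: φ₁ = -1.348843 rad, θ = 5.794493 rad.
Applying the spherical law of cosines for sides, sin φ₂ = sin φ₁ cos δ + cos φ₁ sin δ cos θ = -0.789602, so φ₂ = -52.148°.
For the longitude increment, Δλ = atan2( sin θ sin δ cos φ₁, cos δ − sin φ₁ sin φ₂ ) = atan2(-0.045603, 0.127149) = -19.731°.
λ₂ = -169.018° + -19.731° = -188.749°, normalized to (−180°, 180°] → 171.251°.

latitude -52.148°, longitude 171.251°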